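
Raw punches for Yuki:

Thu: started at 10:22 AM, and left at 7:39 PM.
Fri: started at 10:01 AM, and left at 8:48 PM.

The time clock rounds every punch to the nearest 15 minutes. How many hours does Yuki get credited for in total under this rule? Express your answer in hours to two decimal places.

Thu: in 10:22 AM→10:15 AM, out 7:39 PM→7:45 PM; 9 h 30 min
Fri: in 10:01 AM→10:00 AM, out 8:48 PM→8:45 PM; 10 h 45 min
Total credited: 20 h 15 min.

20.25 hours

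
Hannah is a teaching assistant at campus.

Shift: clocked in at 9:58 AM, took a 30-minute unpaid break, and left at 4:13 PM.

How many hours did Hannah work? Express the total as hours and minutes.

5 h 45 min

Shift: 9:58 AM–4:13 PM = 6 h 15 min; less 30 min break → 5 h 45 min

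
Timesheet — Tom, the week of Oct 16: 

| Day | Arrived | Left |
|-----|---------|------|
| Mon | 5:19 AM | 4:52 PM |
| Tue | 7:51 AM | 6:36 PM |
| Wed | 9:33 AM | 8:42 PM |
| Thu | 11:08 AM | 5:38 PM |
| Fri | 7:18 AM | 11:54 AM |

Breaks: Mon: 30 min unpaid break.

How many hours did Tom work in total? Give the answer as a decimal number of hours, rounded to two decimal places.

44.05 hours

Mon: 5:19 AM–4:52 PM = 11 h 33 min; less 30 min break → 11 h 3 min
Tue: 7:51 AM–6:36 PM = 10 h 45 min
Wed: 9:33 AM–8:42 PM = 11 h 9 min
Thu: 11:08 AM–5:38 PM = 6 h 30 min
Fri: 7:18 AM–11:54 AM = 4 h 36 min
Total: 11 h 3 min + 10 h 45 min + 11 h 9 min + 6 h 30 min + 4 h 36 min = 44 h 3 min.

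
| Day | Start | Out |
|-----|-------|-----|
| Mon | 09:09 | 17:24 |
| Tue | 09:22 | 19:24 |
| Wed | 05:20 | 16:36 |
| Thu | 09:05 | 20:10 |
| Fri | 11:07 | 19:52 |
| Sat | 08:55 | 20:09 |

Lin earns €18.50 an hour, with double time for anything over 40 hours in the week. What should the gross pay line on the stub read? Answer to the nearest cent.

€1502.82

Mon: 09:09–17:24 = 8 h 15 min
Tue: 09:22–19:24 = 10 h 2 min
Wed: 05:20–16:36 = 11 h 16 min
Thu: 09:05–20:10 = 11 h 5 min
Fri: 11:07–19:52 = 8 h 45 min
Sat: 08:55–20:09 = 11 h 14 min
Total worked: 60 h 37 min = 3637 min.
Regular 40 h 0 min = 2400 min at €18.50/h; overtime 20 h 37 min = 1237 min at €37.00/h.
Pay = (2400 × €18.50 + 1237 × €37.00) ÷ 60 = €1502.82.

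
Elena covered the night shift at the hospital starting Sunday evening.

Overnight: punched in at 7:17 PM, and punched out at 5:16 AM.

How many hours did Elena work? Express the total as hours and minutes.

Overnight: 7:17 PM → midnight = 4 h 43 min; midnight → 5:16 AM = 5 h 16 min; span 9 h 59 min

9 h 59 min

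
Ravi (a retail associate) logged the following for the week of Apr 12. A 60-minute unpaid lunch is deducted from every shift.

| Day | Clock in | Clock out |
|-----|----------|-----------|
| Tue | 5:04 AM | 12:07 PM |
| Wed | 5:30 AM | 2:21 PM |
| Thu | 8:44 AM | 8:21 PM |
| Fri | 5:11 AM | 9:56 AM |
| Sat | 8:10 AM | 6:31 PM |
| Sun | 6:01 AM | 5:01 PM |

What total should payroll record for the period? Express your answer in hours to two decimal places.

47.62 hours

Tue: 5:04 AM–12:07 PM = 7 h 3 min; less 60 min break → 6 h 3 min
Wed: 5:30 AM–2:21 PM = 8 h 51 min; less 60 min break → 7 h 51 min
Thu: 8:44 AM–8:21 PM = 11 h 37 min; less 60 min break → 10 h 37 min
Fri: 5:11 AM–9:56 AM = 4 h 45 min; less 60 min break → 3 h 45 min
Sat: 8:10 AM–6:31 PM = 10 h 21 min; less 60 min break → 9 h 21 min
Sun: 6:01 AM–5:01 PM = 11 h 0 min; less 60 min break → 10 h 0 min
Total: 6 h 3 min + 7 h 51 min + 10 h 37 min + 3 h 45 min + 9 h 21 min + 10 h 0 min = 47 h 37 min.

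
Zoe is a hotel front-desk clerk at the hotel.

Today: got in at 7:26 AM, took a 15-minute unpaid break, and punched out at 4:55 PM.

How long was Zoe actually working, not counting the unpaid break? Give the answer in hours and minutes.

Today: 7:26 AM–4:55 PM = 9 h 29 min; less 15 min break → 9 h 14 min

9 h 14 min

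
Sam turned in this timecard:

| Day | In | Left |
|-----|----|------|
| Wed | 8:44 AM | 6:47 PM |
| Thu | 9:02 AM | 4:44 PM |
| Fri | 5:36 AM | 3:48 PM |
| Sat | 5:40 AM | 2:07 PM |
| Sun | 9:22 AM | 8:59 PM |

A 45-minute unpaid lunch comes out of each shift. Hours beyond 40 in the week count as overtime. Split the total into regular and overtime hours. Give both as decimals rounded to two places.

Wed: 8:44 AM–6:47 PM = 10 h 3 min; less 45 min break → 9 h 18 min
Thu: 9:02 AM–4:44 PM = 7 h 42 min; less 45 min break → 6 h 57 min
Fri: 5:36 AM–3:48 PM = 10 h 12 min; less 45 min break → 9 h 27 min
Sat: 5:40 AM–2:07 PM = 8 h 27 min; less 45 min break → 7 h 42 min
Sun: 9:22 AM–8:59 PM = 11 h 37 min; less 45 min break → 10 h 52 min
Total worked: 44 h 16 min = 44.27 h.
Threshold 40 h → overtime 4 h 16 min, regular 40 h 0 min.

Regular 40.00 hours, overtime 4.27 hours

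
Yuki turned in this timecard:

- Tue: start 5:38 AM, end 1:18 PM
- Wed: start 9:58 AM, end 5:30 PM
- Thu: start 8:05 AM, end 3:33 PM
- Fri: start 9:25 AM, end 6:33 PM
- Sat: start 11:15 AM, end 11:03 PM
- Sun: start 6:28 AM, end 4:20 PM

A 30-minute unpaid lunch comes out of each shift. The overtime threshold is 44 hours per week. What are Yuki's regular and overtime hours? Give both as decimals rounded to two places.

Tue: 5:38 AM–1:18 PM = 7 h 40 min; less 30 min break → 7 h 10 min
Wed: 9:58 AM–5:30 PM = 7 h 32 min; less 30 min break → 7 h 2 min
Thu: 8:05 AM–3:33 PM = 7 h 28 min; less 30 min break → 6 h 58 min
Fri: 9:25 AM–6:33 PM = 9 h 8 min; less 30 min break → 8 h 38 min
Sat: 11:15 AM–11:03 PM = 11 h 48 min; less 30 min break → 11 h 18 min
Sun: 6:28 AM–4:20 PM = 9 h 52 min; less 30 min break → 9 h 22 min
Total worked: 50 h 28 min = 50.47 h.
Threshold 44 h → overtime 6 h 28 min, regular 44 h 0 min.

Regular 44.00 hours, overtime 6.47 hours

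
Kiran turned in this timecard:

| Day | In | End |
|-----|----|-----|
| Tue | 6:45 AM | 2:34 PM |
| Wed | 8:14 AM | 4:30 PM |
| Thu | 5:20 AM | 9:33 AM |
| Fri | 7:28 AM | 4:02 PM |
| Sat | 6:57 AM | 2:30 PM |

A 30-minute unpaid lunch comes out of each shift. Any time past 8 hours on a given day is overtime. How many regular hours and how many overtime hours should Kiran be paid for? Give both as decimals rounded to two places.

Regular 33.85 hours, overtime 0.07 hours

Tue: 6:45 AM–2:34 PM = 7 h 49 min; less 30 min break → 7 h 19 min
Wed: 8:14 AM–4:30 PM = 8 h 16 min; less 30 min break → 7 h 46 min
Thu: 5:20 AM–9:33 AM = 4 h 13 min; less 30 min break → 3 h 43 min
Fri: 7:28 AM–4:02 PM = 8 h 34 min; less 30 min break → 8 h 4 min
Sat: 6:57 AM–2:30 PM = 7 h 33 min; less 30 min break → 7 h 3 min
Tue reg 7 h 19 min / OT 0 h 0 min; Wed reg 7 h 46 min / OT 0 h 0 min; Thu reg 3 h 43 min / OT 0 h 0 min; Fri reg 8 h 0 min / OT 0 h 4 min; Sat reg 7 h 3 min / OT 0 h 0 min.
Totals: regular 33 h 51 min, overtime 0 h 4 min.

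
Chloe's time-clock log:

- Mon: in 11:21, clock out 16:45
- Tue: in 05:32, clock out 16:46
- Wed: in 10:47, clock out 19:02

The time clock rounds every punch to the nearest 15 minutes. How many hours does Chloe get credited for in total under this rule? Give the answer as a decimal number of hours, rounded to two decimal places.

25.00 hours

Mon: in 11:21→11:15, out 16:45→16:45; 5 h 30 min
Tue: in 05:32→05:30, out 16:46→16:45; 11 h 15 min
Wed: in 10:47→10:45, out 19:02→19:00; 8 h 15 min
Total credited: 25 h 0 min.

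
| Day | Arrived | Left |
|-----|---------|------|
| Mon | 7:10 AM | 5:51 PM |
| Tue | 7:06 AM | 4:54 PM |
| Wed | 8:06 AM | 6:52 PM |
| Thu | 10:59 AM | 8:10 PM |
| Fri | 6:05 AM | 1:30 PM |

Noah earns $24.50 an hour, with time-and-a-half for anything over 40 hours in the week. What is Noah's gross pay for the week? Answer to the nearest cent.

$1268.49

Mon: 7:10 AM–5:51 PM = 10 h 41 min
Tue: 7:06 AM–4:54 PM = 9 h 48 min
Wed: 8:06 AM–6:52 PM = 10 h 46 min
Thu: 10:59 AM–8:10 PM = 9 h 11 min
Fri: 6:05 AM–1:30 PM = 7 h 25 min
Total worked: 47 h 51 min = 2871 min.
Regular 40 h 0 min = 2400 min at $24.50/h; overtime 7 h 51 min = 471 min at $36.75/h.
Pay = (2400 × $24.50 + 471 × $36.75) ÷ 60 = $1268.49.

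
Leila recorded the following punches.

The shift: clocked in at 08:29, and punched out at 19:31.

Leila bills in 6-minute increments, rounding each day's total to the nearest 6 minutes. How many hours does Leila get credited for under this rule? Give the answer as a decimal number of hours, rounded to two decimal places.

The shift: 08:29–19:31 = 11 h 2 min → rounds to 11 h 0 min

11.00 hours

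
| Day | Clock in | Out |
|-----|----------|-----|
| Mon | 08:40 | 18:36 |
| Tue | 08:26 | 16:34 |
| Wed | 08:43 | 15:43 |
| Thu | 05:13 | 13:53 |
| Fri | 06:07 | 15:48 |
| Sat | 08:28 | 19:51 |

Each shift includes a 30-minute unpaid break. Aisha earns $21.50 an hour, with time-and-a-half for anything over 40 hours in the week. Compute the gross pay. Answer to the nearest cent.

$1240.55

Mon: 08:40–18:36 = 9 h 56 min; less 30 min break → 9 h 26 min
Tue: 08:26–16:34 = 8 h 8 min; less 30 min break → 7 h 38 min
Wed: 08:43–15:43 = 7 h 0 min; less 30 min break → 6 h 30 min
Thu: 05:13–13:53 = 8 h 40 min; less 30 min break → 8 h 10 min
Fri: 06:07–15:48 = 9 h 41 min; less 30 min break → 9 h 11 min
Sat: 08:28–19:51 = 11 h 23 min; less 30 min break → 10 h 53 min
Total worked: 51 h 48 min = 3108 min.
Regular 40 h 0 min = 2400 min at $21.50/h; overtime 11 h 48 min = 708 min at $32.25/h.
Pay = (2400 × $21.50 + 708 × $32.25) ÷ 60 = $1240.55.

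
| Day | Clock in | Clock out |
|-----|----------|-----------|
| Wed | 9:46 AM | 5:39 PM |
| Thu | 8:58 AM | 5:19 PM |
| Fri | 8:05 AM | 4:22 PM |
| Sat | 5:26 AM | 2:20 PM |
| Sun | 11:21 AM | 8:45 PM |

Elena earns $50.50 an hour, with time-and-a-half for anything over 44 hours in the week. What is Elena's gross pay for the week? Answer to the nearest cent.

$2162.24

Wed: 9:46 AM–5:39 PM = 7 h 53 min
Thu: 8:58 AM–5:19 PM = 8 h 21 min
Fri: 8:05 AM–4:22 PM = 8 h 17 min
Sat: 5:26 AM–2:20 PM = 8 h 54 min
Sun: 11:21 AM–8:45 PM = 9 h 24 min
Total worked: 42 h 49 min = 2569 min.
Regular 42 h 49 min = 2569 min at $50.50/h; overtime 0 h 0 min = 0 min at $75.75/h.
Pay = (2569 × $50.50 + 0 × $75.75) ÷ 60 = $2162.24.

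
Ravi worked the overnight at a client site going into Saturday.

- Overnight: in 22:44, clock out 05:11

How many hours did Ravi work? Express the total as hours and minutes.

Overnight: 22:44 → midnight = 1 h 16 min; midnight → 05:11 = 5 h 11 min; span 6 h 27 min

6 h 27 min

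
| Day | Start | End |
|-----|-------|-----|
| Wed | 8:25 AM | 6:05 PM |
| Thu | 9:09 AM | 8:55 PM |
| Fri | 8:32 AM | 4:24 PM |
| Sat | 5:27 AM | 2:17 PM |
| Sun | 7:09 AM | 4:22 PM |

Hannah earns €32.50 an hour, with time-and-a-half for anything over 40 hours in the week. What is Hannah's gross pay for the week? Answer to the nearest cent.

€1658.31

Wed: 8:25 AM–6:05 PM = 9 h 40 min
Thu: 9:09 AM–8:55 PM = 11 h 46 min
Fri: 8:32 AM–4:24 PM = 7 h 52 min
Sat: 5:27 AM–2:17 PM = 8 h 50 min
Sun: 7:09 AM–4:22 PM = 9 h 13 min
Total worked: 47 h 21 min = 2841 min.
Regular 40 h 0 min = 2400 min at €32.50/h; overtime 7 h 21 min = 441 min at €48.75/h.
Pay = (2400 × €32.50 + 441 × €48.75) ÷ 60 = €1658.31.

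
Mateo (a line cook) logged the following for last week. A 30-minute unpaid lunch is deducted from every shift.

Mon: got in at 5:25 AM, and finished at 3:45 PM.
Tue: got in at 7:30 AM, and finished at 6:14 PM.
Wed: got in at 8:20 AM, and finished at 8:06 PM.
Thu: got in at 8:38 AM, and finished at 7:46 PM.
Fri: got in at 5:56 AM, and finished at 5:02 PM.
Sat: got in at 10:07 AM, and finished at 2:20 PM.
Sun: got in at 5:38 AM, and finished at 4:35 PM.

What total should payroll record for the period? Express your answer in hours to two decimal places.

66.73 hours

Mon: 5:25 AM–3:45 PM = 10 h 20 min; less 30 min break → 9 h 50 min
Tue: 7:30 AM–6:14 PM = 10 h 44 min; less 30 min break → 10 h 14 min
Wed: 8:20 AM–8:06 PM = 11 h 46 min; less 30 min break → 11 h 16 min
Thu: 8:38 AM–7:46 PM = 11 h 8 min; less 30 min break → 10 h 38 min
Fri: 5:56 AM–5:02 PM = 11 h 6 min; less 30 min break → 10 h 36 min
Sat: 10:07 AM–2:20 PM = 4 h 13 min; less 30 min break → 3 h 43 min
Sun: 5:38 AM–4:35 PM = 10 h 57 min; less 30 min break → 10 h 27 min
Total: 9 h 50 min + 10 h 14 min + 11 h 16 min + 10 h 38 min + 10 h 36 min + 3 h 43 min + 10 h 27 min = 66 h 44 min.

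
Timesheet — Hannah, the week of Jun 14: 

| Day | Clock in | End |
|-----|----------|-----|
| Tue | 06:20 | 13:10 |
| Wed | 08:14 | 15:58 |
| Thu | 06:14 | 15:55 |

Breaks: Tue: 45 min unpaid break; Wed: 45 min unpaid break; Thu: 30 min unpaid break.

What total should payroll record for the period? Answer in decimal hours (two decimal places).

Tue: 06:20–13:10 = 6 h 50 min; less 45 min break → 6 h 5 min
Wed: 08:14–15:58 = 7 h 44 min; less 45 min break → 6 h 59 min
Thu: 06:14–15:55 = 9 h 41 min; less 30 min break → 9 h 11 min
Total: 6 h 5 min + 6 h 59 min + 9 h 11 min = 22 h 15 min.

22.25 hours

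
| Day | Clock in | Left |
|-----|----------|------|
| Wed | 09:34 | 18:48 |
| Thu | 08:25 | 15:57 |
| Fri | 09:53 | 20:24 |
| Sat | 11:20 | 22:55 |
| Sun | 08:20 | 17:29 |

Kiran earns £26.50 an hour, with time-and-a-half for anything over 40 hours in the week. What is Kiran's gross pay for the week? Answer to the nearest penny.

Wed: 09:34–18:48 = 9 h 14 min
Thu: 08:25–15:57 = 7 h 32 min
Fri: 09:53–20:24 = 10 h 31 min
Sat: 11:20–22:55 = 11 h 35 min
Sun: 08:20–17:29 = 9 h 9 min
Total worked: 48 h 1 min = 2881 min.
Regular 40 h 0 min = 2400 min at £26.50/h; overtime 8 h 1 min = 481 min at £39.75/h.
Pay = (2400 × £26.50 + 481 × £39.75) ÷ 60 = £1378.66.

£1378.66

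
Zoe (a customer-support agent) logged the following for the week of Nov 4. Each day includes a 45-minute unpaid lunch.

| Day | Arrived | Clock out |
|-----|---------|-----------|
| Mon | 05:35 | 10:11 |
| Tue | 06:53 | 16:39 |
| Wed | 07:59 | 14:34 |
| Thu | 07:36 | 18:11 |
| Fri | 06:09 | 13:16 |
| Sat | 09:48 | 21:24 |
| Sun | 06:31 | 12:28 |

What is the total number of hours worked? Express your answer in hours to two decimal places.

Mon: 05:35–10:11 = 4 h 36 min; less 45 min break → 3 h 51 min
Tue: 06:53–16:39 = 9 h 46 min; less 45 min break → 9 h 1 min
Wed: 07:59–14:34 = 6 h 35 min; less 45 min break → 5 h 50 min
Thu: 07:36–18:11 = 10 h 35 min; less 45 min break → 9 h 50 min
Fri: 06:09–13:16 = 7 h 7 min; less 45 min break → 6 h 22 min
Sat: 09:48–21:24 = 11 h 36 min; less 45 min break → 10 h 51 min
Sun: 06:31–12:28 = 5 h 57 min; less 45 min break → 5 h 12 min
Total: 3 h 51 min + 9 h 1 min + 5 h 50 min + 9 h 50 min + 6 h 22 min + 10 h 51 min + 5 h 12 min = 50 h 57 min.

50.95 hours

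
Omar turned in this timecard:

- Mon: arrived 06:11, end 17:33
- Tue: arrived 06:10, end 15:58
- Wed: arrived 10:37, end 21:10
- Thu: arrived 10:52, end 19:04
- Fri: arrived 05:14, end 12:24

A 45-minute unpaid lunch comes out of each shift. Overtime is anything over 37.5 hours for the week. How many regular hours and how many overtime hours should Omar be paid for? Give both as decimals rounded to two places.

Regular 37.50 hours, overtime 5.83 hours

Mon: 06:11–17:33 = 11 h 22 min; less 45 min break → 10 h 37 min
Tue: 06:10–15:58 = 9 h 48 min; less 45 min break → 9 h 3 min
Wed: 10:37–21:10 = 10 h 33 min; less 45 min break → 9 h 48 min
Thu: 10:52–19:04 = 8 h 12 min; less 45 min break → 7 h 27 min
Fri: 05:14–12:24 = 7 h 10 min; less 45 min break → 6 h 25 min
Total worked: 43 h 20 min = 43.33 h.
Threshold 37.5 h → overtime 5 h 50 min, regular 37 h 30 min.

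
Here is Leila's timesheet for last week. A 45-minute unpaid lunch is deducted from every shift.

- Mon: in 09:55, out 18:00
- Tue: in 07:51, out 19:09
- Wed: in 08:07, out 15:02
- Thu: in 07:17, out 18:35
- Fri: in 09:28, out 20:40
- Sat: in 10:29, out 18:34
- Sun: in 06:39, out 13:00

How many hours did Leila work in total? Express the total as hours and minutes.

57 h 59 min

Mon: 09:55–18:00 = 8 h 5 min; less 45 min break → 7 h 20 min
Tue: 07:51–19:09 = 11 h 18 min; less 45 min break → 10 h 33 min
Wed: 08:07–15:02 = 6 h 55 min; less 45 min break → 6 h 10 min
Thu: 07:17–18:35 = 11 h 18 min; less 45 min break → 10 h 33 min
Fri: 09:28–20:40 = 11 h 12 min; less 45 min break → 10 h 27 min
Sat: 10:29–18:34 = 8 h 5 min; less 45 min break → 7 h 20 min
Sun: 06:39–13:00 = 6 h 21 min; less 45 min break → 5 h 36 min
Total: 7 h 20 min + 10 h 33 min + 6 h 10 min + 10 h 33 min + 10 h 27 min + 7 h 20 min + 5 h 36 min = 57 h 59 min.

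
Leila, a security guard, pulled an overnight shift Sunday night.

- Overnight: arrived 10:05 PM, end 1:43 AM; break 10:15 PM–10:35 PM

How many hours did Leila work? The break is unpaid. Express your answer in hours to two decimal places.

3.30 hours

Overnight: 10:05 PM → midnight = 1 h 55 min; midnight → 1:43 AM = 1 h 43 min; span 3 h 38 min; less 20 min break → 3 h 18 min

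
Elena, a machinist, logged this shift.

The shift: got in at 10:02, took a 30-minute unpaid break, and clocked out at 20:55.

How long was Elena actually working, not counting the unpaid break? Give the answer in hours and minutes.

The shift: 10:02–20:55 = 10 h 53 min; less 30 min break → 10 h 23 min

10 h 23 min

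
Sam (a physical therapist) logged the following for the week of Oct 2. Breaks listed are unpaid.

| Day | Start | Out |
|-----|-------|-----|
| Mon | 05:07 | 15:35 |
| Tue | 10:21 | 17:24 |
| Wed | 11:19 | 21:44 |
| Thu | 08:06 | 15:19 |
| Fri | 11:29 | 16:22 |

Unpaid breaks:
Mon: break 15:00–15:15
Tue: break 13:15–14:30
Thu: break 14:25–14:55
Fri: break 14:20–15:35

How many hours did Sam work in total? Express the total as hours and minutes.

Mon: 05:07–15:35 = 10 h 28 min; less 15 min break → 10 h 13 min
Tue: 10:21–17:24 = 7 h 3 min; less 75 min break → 5 h 48 min
Wed: 11:19–21:44 = 10 h 25 min
Thu: 08:06–15:19 = 7 h 13 min; less 30 min break → 6 h 43 min
Fri: 11:29–16:22 = 4 h 53 min; less 75 min break → 3 h 38 min
Total: 10 h 13 min + 5 h 48 min + 10 h 25 min + 6 h 43 min + 3 h 38 min = 36 h 47 min.

36 h 47 min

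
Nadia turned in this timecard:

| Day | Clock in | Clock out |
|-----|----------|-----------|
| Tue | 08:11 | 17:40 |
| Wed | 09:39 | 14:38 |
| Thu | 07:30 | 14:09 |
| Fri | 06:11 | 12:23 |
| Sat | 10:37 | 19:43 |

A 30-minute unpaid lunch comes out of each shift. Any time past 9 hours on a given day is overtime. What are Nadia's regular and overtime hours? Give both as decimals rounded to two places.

Tue: 08:11–17:40 = 9 h 29 min; less 30 min break → 8 h 59 min
Wed: 09:39–14:38 = 4 h 59 min; less 30 min break → 4 h 29 min
Thu: 07:30–14:09 = 6 h 39 min; less 30 min break → 6 h 9 min
Fri: 06:11–12:23 = 6 h 12 min; less 30 min break → 5 h 42 min
Sat: 10:37–19:43 = 9 h 6 min; less 30 min break → 8 h 36 min
Tue reg 8 h 59 min / OT 0 h 0 min; Wed reg 4 h 29 min / OT 0 h 0 min; Thu reg 6 h 9 min / OT 0 h 0 min; Fri reg 5 h 42 min / OT 0 h 0 min; Sat reg 8 h 36 min / OT 0 h 0 min.
Totals: regular 33 h 55 min, overtime 0 h 0 min.

Regular 33.92 hours, overtime 0.00 hours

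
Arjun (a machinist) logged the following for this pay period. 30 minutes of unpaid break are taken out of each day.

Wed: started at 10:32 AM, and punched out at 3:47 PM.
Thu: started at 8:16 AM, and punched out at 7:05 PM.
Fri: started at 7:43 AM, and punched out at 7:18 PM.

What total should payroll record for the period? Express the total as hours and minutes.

26 h 9 min

Wed: 10:32 AM–3:47 PM = 5 h 15 min; less 30 min break → 4 h 45 min
Thu: 8:16 AM–7:05 PM = 10 h 49 min; less 30 min break → 10 h 19 min
Fri: 7:43 AM–7:18 PM = 11 h 35 min; less 30 min break → 11 h 5 min
Total: 4 h 45 min + 10 h 19 min + 11 h 5 min = 26 h 9 min.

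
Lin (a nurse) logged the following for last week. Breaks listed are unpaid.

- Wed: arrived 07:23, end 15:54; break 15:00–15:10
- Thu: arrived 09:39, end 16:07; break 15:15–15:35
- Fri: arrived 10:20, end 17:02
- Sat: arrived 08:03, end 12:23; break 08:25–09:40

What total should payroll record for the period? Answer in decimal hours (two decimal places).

Wed: 07:23–15:54 = 8 h 31 min; less 10 min break → 8 h 21 min
Thu: 09:39–16:07 = 6 h 28 min; less 20 min break → 6 h 8 min
Fri: 10:20–17:02 = 6 h 42 min
Sat: 08:03–12:23 = 4 h 20 min; less 75 min break → 3 h 5 min
Total: 8 h 21 min + 6 h 8 min + 6 h 42 min + 3 h 5 min = 24 h 16 min.

24.27 hours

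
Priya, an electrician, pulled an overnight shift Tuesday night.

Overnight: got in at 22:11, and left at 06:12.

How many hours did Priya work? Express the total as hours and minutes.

Overnight: 22:11 → midnight = 1 h 49 min; midnight → 06:12 = 6 h 12 min; span 8 h 1 min

8 h 1 min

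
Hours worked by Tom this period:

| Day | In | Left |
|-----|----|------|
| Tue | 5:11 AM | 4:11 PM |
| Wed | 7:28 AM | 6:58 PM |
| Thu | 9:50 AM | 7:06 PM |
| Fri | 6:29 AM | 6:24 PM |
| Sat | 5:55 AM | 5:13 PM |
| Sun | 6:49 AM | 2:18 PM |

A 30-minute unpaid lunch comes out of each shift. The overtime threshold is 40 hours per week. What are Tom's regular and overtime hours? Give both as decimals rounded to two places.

Tue: 5:11 AM–4:11 PM = 11 h 0 min; less 30 min break → 10 h 30 min
Wed: 7:28 AM–6:58 PM = 11 h 30 min; less 30 min break → 11 h 0 min
Thu: 9:50 AM–7:06 PM = 9 h 16 min; less 30 min break → 8 h 46 min
Fri: 6:29 AM–6:24 PM = 11 h 55 min; less 30 min break → 11 h 25 min
Sat: 5:55 AM–5:13 PM = 11 h 18 min; less 30 min break → 10 h 48 min
Sun: 6:49 AM–2:18 PM = 7 h 29 min; less 30 min break → 6 h 59 min
Total worked: 59 h 28 min = 59.47 h.
Threshold 40 h → overtime 19 h 28 min, regular 40 h 0 min.

Regular 40.00 hours, overtime 19.47 hours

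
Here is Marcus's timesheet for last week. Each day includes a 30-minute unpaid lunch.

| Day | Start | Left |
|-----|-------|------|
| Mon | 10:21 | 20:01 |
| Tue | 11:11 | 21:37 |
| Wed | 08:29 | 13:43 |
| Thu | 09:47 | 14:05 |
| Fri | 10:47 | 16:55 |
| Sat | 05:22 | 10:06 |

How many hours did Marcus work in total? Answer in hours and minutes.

37 h 30 min

Mon: 10:21–20:01 = 9 h 40 min; less 30 min break → 9 h 10 min
Tue: 11:11–21:37 = 10 h 26 min; less 30 min break → 9 h 56 min
Wed: 08:29–13:43 = 5 h 14 min; less 30 min break → 4 h 44 min
Thu: 09:47–14:05 = 4 h 18 min; less 30 min break → 3 h 48 min
Fri: 10:47–16:55 = 6 h 8 min; less 30 min break → 5 h 38 min
Sat: 05:22–10:06 = 4 h 44 min; less 30 min break → 4 h 14 min
Total: 9 h 10 min + 9 h 56 min + 4 h 44 min + 3 h 48 min + 5 h 38 min + 4 h 14 min = 37 h 30 min.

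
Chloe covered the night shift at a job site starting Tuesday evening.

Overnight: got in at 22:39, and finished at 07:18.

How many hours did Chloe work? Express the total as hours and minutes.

Overnight: 22:39 → midnight = 1 h 21 min; midnight → 07:18 = 7 h 18 min; span 8 h 39 min

8 h 39 min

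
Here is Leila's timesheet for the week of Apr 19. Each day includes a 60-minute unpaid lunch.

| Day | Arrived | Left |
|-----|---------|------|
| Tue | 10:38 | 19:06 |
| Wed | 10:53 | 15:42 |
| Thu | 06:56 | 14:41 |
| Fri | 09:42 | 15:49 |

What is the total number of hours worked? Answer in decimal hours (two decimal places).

Tue: 10:38–19:06 = 8 h 28 min; less 60 min break → 7 h 28 min
Wed: 10:53–15:42 = 4 h 49 min; less 60 min break → 3 h 49 min
Thu: 06:56–14:41 = 7 h 45 min; less 60 min break → 6 h 45 min
Fri: 09:42–15:49 = 6 h 7 min; less 60 min break → 5 h 7 min
Total: 7 h 28 min + 3 h 49 min + 6 h 45 min + 5 h 7 min = 23 h 9 min.

23.15 hours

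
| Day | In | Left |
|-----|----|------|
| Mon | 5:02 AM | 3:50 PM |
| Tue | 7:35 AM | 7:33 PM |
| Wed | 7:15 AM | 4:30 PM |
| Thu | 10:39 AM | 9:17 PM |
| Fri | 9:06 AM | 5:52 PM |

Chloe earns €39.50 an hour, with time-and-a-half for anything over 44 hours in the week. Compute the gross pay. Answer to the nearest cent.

Mon: 5:02 AM–3:50 PM = 10 h 48 min
Tue: 7:35 AM–7:33 PM = 11 h 58 min
Wed: 7:15 AM–4:30 PM = 9 h 15 min
Thu: 10:39 AM–9:17 PM = 10 h 38 min
Fri: 9:06 AM–5:52 PM = 8 h 46 min
Total worked: 51 h 25 min = 3085 min.
Regular 44 h 0 min = 2640 min at €39.50/h; overtime 7 h 25 min = 445 min at €59.25/h.
Pay = (2640 × €39.50 + 445 × €59.25) ÷ 60 = €2177.44.

€2177.44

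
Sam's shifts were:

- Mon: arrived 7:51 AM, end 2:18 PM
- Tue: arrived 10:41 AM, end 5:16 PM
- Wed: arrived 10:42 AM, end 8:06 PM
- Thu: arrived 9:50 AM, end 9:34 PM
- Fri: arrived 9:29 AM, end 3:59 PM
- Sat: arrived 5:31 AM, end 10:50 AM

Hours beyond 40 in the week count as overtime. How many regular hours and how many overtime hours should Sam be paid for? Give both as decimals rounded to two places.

Mon: 7:51 AM–2:18 PM = 6 h 27 min
Tue: 10:41 AM–5:16 PM = 6 h 35 min
Wed: 10:42 AM–8:06 PM = 9 h 24 min
Thu: 9:50 AM–9:34 PM = 11 h 44 min
Fri: 9:29 AM–3:59 PM = 6 h 30 min
Sat: 5:31 AM–10:50 AM = 5 h 19 min
Total worked: 45 h 59 min = 45.98 h.
Threshold 40 h → overtime 5 h 59 min, regular 40 h 0 min.

Regular 40.00 hours, overtime 5.98 hours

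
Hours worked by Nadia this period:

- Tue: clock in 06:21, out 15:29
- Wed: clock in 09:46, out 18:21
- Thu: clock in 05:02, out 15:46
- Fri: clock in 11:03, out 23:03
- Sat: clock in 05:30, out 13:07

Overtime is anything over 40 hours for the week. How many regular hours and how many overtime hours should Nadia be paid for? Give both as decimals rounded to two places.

Tue: 06:21–15:29 = 9 h 8 min
Wed: 09:46–18:21 = 8 h 35 min
Thu: 05:02–15:46 = 10 h 44 min
Fri: 11:03–23:03 = 12 h 0 min
Sat: 05:30–13:07 = 7 h 37 min
Total worked: 48 h 4 min = 48.07 h.
Threshold 40 h → overtime 8 h 4 min, regular 40 h 0 min.

Regular 40.00 hours, overtime 8.07 hours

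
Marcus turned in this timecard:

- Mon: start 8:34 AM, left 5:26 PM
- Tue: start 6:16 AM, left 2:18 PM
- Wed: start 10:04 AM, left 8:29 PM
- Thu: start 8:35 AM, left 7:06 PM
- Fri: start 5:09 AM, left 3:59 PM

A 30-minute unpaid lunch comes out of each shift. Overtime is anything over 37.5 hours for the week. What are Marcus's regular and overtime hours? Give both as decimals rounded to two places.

Regular 37.50 hours, overtime 8.67 hours

Mon: 8:34 AM–5:26 PM = 8 h 52 min; less 30 min break → 8 h 22 min
Tue: 6:16 AM–2:18 PM = 8 h 2 min; less 30 min break → 7 h 32 min
Wed: 10:04 AM–8:29 PM = 10 h 25 min; less 30 min break → 9 h 55 min
Thu: 8:35 AM–7:06 PM = 10 h 31 min; less 30 min break → 10 h 1 min
Fri: 5:09 AM–3:59 PM = 10 h 50 min; less 30 min break → 10 h 20 min
Total worked: 46 h 10 min = 46.17 h.
Threshold 37.5 h → overtime 8 h 40 min, regular 37 h 30 min.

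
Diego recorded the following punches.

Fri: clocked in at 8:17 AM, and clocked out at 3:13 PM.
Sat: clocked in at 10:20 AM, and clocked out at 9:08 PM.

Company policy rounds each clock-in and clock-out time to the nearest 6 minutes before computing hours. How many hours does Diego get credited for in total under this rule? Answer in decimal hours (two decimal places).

Fri: in 8:17 AM→8:18 AM, out 3:13 PM→3:12 PM; 6 h 54 min
Sat: in 10:20 AM→10:18 AM, out 9:08 PM→9:06 PM; 10 h 48 min
Total credited: 17 h 42 min.

17.70 hours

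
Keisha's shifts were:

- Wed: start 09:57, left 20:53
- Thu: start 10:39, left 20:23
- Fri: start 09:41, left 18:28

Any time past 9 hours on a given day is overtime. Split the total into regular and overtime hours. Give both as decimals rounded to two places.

Wed: 09:57–20:53 = 10 h 56 min
Thu: 10:39–20:23 = 9 h 44 min
Fri: 09:41–18:28 = 8 h 47 min
Wed reg 9 h 0 min / OT 1 h 56 min; Thu reg 9 h 0 min / OT 0 h 44 min; Fri reg 8 h 47 min / OT 0 h 0 min.
Totals: regular 26 h 47 min, overtime 2 h 40 min.

Regular 26.78 hours, overtime 2.67 hours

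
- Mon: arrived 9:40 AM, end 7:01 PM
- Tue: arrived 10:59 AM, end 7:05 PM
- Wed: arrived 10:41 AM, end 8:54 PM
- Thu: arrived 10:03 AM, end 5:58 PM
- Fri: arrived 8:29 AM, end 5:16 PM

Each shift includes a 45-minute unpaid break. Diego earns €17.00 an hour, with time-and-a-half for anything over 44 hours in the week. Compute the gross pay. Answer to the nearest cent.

€690.48

Mon: 9:40 AM–7:01 PM = 9 h 21 min; less 45 min break → 8 h 36 min
Tue: 10:59 AM–7:05 PM = 8 h 6 min; less 45 min break → 7 h 21 min
Wed: 10:41 AM–8:54 PM = 10 h 13 min; less 45 min break → 9 h 28 min
Thu: 10:03 AM–5:58 PM = 7 h 55 min; less 45 min break → 7 h 10 min
Fri: 8:29 AM–5:16 PM = 8 h 47 min; less 45 min break → 8 h 2 min
Total worked: 40 h 37 min = 2437 min.
Regular 40 h 37 min = 2437 min at €17.00/h; overtime 0 h 0 min = 0 min at €25.50/h.
Pay = (2437 × €17.00 + 0 × €25.50) ÷ 60 = €690.48.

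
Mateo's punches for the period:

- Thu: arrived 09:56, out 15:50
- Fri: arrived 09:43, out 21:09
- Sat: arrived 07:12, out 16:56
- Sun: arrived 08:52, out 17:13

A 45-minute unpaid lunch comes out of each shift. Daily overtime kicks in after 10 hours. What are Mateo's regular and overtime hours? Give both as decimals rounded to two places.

Regular 31.73 hours, overtime 0.68 hours

Thu: 09:56–15:50 = 5 h 54 min; less 45 min break → 5 h 9 min
Fri: 09:43–21:09 = 11 h 26 min; less 45 min break → 10 h 41 min
Sat: 07:12–16:56 = 9 h 44 min; less 45 min break → 8 h 59 min
Sun: 08:52–17:13 = 8 h 21 min; less 45 min break → 7 h 36 min
Thu reg 5 h 9 min / OT 0 h 0 min; Fri reg 10 h 0 min / OT 0 h 41 min; Sat reg 8 h 59 min / OT 0 h 0 min; Sun reg 7 h 36 min / OT 0 h 0 min.
Totals: regular 31 h 44 min, overtime 0 h 41 min.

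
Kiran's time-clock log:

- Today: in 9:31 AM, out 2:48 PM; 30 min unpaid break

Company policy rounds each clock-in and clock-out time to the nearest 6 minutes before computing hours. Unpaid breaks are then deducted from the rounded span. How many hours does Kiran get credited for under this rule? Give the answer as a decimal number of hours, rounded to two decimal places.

4.80 hours

Today: in 9:31 AM→9:30 AM, out 2:48 PM→2:48 PM; 5 h 18 min − 30 min = 4 h 48 min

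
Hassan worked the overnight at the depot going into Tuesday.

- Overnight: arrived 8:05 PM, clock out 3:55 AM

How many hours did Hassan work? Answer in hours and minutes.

Overnight: 8:05 PM → midnight = 3 h 55 min; midnight → 3:55 AM = 3 h 55 min; span 7 h 50 min

7 h 50 min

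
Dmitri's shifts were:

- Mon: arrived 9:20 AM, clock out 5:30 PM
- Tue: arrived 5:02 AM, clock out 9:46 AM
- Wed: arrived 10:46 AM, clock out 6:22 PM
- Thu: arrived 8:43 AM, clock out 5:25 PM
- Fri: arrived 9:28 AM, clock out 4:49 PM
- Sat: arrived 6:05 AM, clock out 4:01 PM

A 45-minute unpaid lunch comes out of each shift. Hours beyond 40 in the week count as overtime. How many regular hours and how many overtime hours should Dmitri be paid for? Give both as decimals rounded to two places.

Mon: 9:20 AM–5:30 PM = 8 h 10 min; less 45 min break → 7 h 25 min
Tue: 5:02 AM–9:46 AM = 4 h 44 min; less 45 min break → 3 h 59 min
Wed: 10:46 AM–6:22 PM = 7 h 36 min; less 45 min break → 6 h 51 min
Thu: 8:43 AM–5:25 PM = 8 h 42 min; less 45 min break → 7 h 57 min
Fri: 9:28 AM–4:49 PM = 7 h 21 min; less 45 min break → 6 h 36 min
Sat: 6:05 AM–4:01 PM = 9 h 56 min; less 45 min break → 9 h 11 min
Total worked: 41 h 59 min = 41.98 h.
Threshold 40 h → overtime 1 h 59 min, regular 40 h 0 min.

Regular 40.00 hours, overtime 1.98 hours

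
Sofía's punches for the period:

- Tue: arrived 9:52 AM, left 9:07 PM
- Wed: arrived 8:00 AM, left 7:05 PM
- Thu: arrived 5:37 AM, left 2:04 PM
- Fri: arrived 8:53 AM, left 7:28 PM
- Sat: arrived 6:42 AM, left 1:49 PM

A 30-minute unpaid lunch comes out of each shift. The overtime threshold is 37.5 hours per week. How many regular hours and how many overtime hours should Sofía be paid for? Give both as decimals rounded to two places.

Regular 37.50 hours, overtime 8.48 hours

Tue: 9:52 AM–9:07 PM = 11 h 15 min; less 30 min break → 10 h 45 min
Wed: 8:00 AM–7:05 PM = 11 h 5 min; less 30 min break → 10 h 35 min
Thu: 5:37 AM–2:04 PM = 8 h 27 min; less 30 min break → 7 h 57 min
Fri: 8:53 AM–7:28 PM = 10 h 35 min; less 30 min break → 10 h 5 min
Sat: 6:42 AM–1:49 PM = 7 h 7 min; less 30 min break → 6 h 37 min
Total worked: 45 h 59 min = 45.98 h.
Threshold 37.5 h → overtime 8 h 29 min, regular 37 h 30 min.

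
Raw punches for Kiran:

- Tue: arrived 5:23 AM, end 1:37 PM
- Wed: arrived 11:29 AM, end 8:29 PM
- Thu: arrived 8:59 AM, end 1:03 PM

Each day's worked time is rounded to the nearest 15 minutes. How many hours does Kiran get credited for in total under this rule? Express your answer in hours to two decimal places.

21.25 hours

Tue: 5:23 AM–1:37 PM = 8 h 14 min → rounds to 8 h 15 min
Wed: 11:29 AM–8:29 PM = 9 h 0 min → rounds to 9 h 0 min
Thu: 8:59 AM–1:03 PM = 4 h 4 min → rounds to 4 h 0 min
Total credited: 21 h 15 min.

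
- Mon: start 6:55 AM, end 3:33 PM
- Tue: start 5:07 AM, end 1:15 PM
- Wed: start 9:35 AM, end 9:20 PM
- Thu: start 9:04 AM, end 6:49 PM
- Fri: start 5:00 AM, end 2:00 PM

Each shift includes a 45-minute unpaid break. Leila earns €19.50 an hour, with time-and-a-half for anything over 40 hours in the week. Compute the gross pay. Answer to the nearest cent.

Mon: 6:55 AM–3:33 PM = 8 h 38 min; less 45 min break → 7 h 53 min
Tue: 5:07 AM–1:15 PM = 8 h 8 min; less 45 min break → 7 h 23 min
Wed: 9:35 AM–9:20 PM = 11 h 45 min; less 45 min break → 11 h 0 min
Thu: 9:04 AM–6:49 PM = 9 h 45 min; less 45 min break → 9 h 0 min
Fri: 5:00 AM–2:00 PM = 9 h 0 min; less 45 min break → 8 h 15 min
Total worked: 43 h 31 min = 2611 min.
Regular 40 h 0 min = 2400 min at €19.50/h; overtime 3 h 31 min = 211 min at €29.25/h.
Pay = (2400 × €19.50 + 211 × €29.25) ÷ 60 = €882.86.

€882.86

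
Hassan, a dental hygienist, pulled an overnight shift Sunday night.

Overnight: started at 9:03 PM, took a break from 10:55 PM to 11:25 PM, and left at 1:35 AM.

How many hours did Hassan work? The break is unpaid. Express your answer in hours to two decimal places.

Overnight: 9:03 PM → midnight = 2 h 57 min; midnight → 1:35 AM = 1 h 35 min; span 4 h 32 min; less 30 min break → 4 h 2 min

4.03 hours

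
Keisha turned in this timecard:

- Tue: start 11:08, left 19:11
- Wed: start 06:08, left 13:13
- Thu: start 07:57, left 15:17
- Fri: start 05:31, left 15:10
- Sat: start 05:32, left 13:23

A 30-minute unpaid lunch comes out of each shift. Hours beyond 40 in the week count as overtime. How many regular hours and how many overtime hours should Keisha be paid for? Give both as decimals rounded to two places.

Tue: 11:08–19:11 = 8 h 3 min; less 30 min break → 7 h 33 min
Wed: 06:08–13:13 = 7 h 5 min; less 30 min break → 6 h 35 min
Thu: 07:57–15:17 = 7 h 20 min; less 30 min break → 6 h 50 min
Fri: 05:31–15:10 = 9 h 39 min; less 30 min break → 9 h 9 min
Sat: 05:32–13:23 = 7 h 51 min; less 30 min break → 7 h 21 min
Total worked: 37 h 28 min = 37.47 h.
Threshold 40 h → overtime 0 h 0 min, regular 37 h 28 min.

Regular 37.47 hours, overtime 0.00 hours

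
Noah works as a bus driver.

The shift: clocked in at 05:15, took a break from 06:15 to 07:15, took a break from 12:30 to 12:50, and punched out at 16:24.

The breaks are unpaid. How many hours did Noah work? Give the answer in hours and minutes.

The shift: 05:15–16:24 = 11 h 9 min; less 80 min break → 9 h 49 min

9 h 49 min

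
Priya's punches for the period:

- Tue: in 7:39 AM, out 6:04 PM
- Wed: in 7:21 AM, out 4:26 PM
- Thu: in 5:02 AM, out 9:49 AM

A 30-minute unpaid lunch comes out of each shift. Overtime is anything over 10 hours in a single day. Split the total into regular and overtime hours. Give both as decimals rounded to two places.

Regular 22.78 hours, overtime 0.00 hours

Tue: 7:39 AM–6:04 PM = 10 h 25 min; less 30 min break → 9 h 55 min
Wed: 7:21 AM–4:26 PM = 9 h 5 min; less 30 min break → 8 h 35 min
Thu: 5:02 AM–9:49 AM = 4 h 47 min; less 30 min break → 4 h 17 min
Tue reg 9 h 55 min / OT 0 h 0 min; Wed reg 8 h 35 min / OT 0 h 0 min; Thu reg 4 h 17 min / OT 0 h 0 min.
Totals: regular 22 h 47 min, overtime 0 h 0 min.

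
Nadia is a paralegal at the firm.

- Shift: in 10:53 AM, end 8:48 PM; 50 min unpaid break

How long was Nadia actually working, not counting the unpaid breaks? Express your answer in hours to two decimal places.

9.08 hours

Shift: 10:53 AM–8:48 PM = 9 h 55 min; less 50 min break → 9 h 5 min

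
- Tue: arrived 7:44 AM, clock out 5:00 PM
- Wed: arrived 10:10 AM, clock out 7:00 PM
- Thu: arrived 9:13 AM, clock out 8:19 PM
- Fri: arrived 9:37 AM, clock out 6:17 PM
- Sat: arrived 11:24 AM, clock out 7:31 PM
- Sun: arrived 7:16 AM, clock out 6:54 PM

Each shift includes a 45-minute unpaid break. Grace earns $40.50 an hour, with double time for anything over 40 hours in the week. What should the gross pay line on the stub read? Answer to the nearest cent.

$2682.45

Tue: 7:44 AM–5:00 PM = 9 h 16 min; less 45 min break → 8 h 31 min
Wed: 10:10 AM–7:00 PM = 8 h 50 min; less 45 min break → 8 h 5 min
Thu: 9:13 AM–8:19 PM = 11 h 6 min; less 45 min break → 10 h 21 min
Fri: 9:37 AM–6:17 PM = 8 h 40 min; less 45 min break → 7 h 55 min
Sat: 11:24 AM–7:31 PM = 8 h 7 min; less 45 min break → 7 h 22 min
Sun: 7:16 AM–6:54 PM = 11 h 38 min; less 45 min break → 10 h 53 min
Total worked: 53 h 7 min = 3187 min.
Regular 40 h 0 min = 2400 min at $40.50/h; overtime 13 h 7 min = 787 min at $81.00/h.
Pay = (2400 × $40.50 + 787 × $81.00) ÷ 60 = $2682.45.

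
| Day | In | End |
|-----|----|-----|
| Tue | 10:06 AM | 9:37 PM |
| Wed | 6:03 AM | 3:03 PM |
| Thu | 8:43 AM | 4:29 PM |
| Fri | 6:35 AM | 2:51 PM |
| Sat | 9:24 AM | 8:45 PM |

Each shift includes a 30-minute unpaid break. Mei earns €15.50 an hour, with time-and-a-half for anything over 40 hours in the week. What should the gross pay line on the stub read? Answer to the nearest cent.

€745.55

Tue: 10:06 AM–9:37 PM = 11 h 31 min; less 30 min break → 11 h 1 min
Wed: 6:03 AM–3:03 PM = 9 h 0 min; less 30 min break → 8 h 30 min
Thu: 8:43 AM–4:29 PM = 7 h 46 min; less 30 min break → 7 h 16 min
Fri: 6:35 AM–2:51 PM = 8 h 16 min; less 30 min break → 7 h 46 min
Sat: 9:24 AM–8:45 PM = 11 h 21 min; less 30 min break → 10 h 51 min
Total worked: 45 h 24 min = 2724 min.
Regular 40 h 0 min = 2400 min at €15.50/h; overtime 5 h 24 min = 324 min at €23.25/h.
Pay = (2400 × €15.50 + 324 × €23.25) ÷ 60 = €745.55.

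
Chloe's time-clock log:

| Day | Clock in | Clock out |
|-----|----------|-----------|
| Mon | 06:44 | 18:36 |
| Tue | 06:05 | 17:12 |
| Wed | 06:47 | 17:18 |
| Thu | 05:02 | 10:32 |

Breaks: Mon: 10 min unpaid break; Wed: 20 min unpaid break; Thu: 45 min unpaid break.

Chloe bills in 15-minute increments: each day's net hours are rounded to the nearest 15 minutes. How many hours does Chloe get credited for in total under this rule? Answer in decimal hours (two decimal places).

37.75 hours

Mon: 06:44–18:36 = 11 h 52 min − 10 min = 11 h 42 min → rounds to 11 h 45 min
Tue: 06:05–17:12 = 11 h 7 min → rounds to 11 h 0 min
Wed: 06:47–17:18 = 10 h 31 min − 20 min = 10 h 11 min → rounds to 10 h 15 min
Thu: 05:02–10:32 = 5 h 30 min − 45 min = 4 h 45 min → rounds to 4 h 45 min
Total credited: 37 h 45 min.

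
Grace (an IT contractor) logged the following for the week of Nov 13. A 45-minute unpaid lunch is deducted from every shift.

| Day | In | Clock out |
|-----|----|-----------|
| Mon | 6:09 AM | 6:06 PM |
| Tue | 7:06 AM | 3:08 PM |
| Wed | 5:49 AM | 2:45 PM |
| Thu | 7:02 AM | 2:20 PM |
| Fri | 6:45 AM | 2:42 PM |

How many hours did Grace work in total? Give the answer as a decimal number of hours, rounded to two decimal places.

40.42 hours

Mon: 6:09 AM–6:06 PM = 11 h 57 min; less 45 min break → 11 h 12 min
Tue: 7:06 AM–3:08 PM = 8 h 2 min; less 45 min break → 7 h 17 min
Wed: 5:49 AM–2:45 PM = 8 h 56 min; less 45 min break → 8 h 11 min
Thu: 7:02 AM–2:20 PM = 7 h 18 min; less 45 min break → 6 h 33 min
Fri: 6:45 AM–2:42 PM = 7 h 57 min; less 45 min break → 7 h 12 min
Total: 11 h 12 min + 7 h 17 min + 8 h 11 min + 6 h 33 min + 7 h 12 min = 40 h 25 min.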